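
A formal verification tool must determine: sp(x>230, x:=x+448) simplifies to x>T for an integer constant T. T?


Formula: sp(P, x:=E) = exists old_x. (x = E[old_x/x]) AND P[old_x/x] (old_x is the value of x before the assignment; eliminate old_x by solving x = E[old_x/x] for old_x)
Step 1: Precondition P: x>230, i.e. old_x > 230
Step 2: Assignment gives x = old_x + 448, so old_x = x - 448
Step 3: Substitute into P: x - 448 > 230
Step 4: Simplify: x > 230+448 = 678

678


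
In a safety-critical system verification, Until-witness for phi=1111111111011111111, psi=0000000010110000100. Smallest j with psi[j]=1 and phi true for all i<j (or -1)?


(phi U psi) at 0: need smallest j with psi[j]=1 and phi[i]=1 for all i in [0,j).
Scan from step 0:
  step 0: phi=1, psi=0 -> continue
  step 1: phi=1, psi=0 -> continue
  step 2: phi=1, psi=0 -> continue
  step 3: phi=1, psi=0 -> continue
  step 8: psi=1 and phi held for [0,8) -> witness found
Witness step = 8

8


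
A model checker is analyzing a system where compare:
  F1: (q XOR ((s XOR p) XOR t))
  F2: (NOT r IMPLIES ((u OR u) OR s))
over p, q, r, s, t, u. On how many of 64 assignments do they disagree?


F1 = (q XOR ((s XOR p) XOR t))
F2 = (NOT r IMPLIES ((u OR u) OR s))
Evaluate both on each of 64 rows (bits = p,q,r,s,t,u):
  row 0 [000000]: F1=0 F2=0 -> 0
  row 1 [000001]: F1=0 F2=1 (differ) -> 1
  row 2 [000010]: F1=1 F2=0 (differ) -> 1
  row 3 [000011]: F1=1 F2=1 -> 0
  row 4 [000100]: F1=1 F2=1 -> 0
  (every remaining row is evaluated the same way; all 64 results are listed next)
Full result column, 8 rows per line (p,q,r fixed per line; s,t,u runs 000..111 left to right):
  rows 0-7 [p,q,r=000]: 01100011  (ones: 4)
  rows 8-15 [p,q,r=001]: 11000011  (ones: 4)
  rows 16-23 [p,q,r=010]: 10011100  (ones: 4)
  rows 24-31 [p,q,r=011]: 00111100  (ones: 4)
  rows 32-39 [p,q,r=100]: 10011100  (ones: 4)
  rows 40-47 [p,q,r=101]: 00111100  (ones: 4)
  rows 48-55 [p,q,r=110]: 01100011  (ones: 4)
  rows 56-63 [p,q,r=111]: 11000011  (ones: 4)
Disagreements = 4+4+4+4+4+4+4+4 = 32

32


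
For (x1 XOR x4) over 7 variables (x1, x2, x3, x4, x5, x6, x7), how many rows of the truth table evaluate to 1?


Formula: (x1 XOR x4) over 7 vars (128 rows)
Evaluate each row (x1, x2, x3, x4, x5, x6, x7 as bits, MSB first):
  row 0 [0000000]: (0 XOR 0) -> 0
  row 1 [0000001]: (0 XOR 0) -> 0
  row 2 [0000010]: (0 XOR 0) -> 0
  row 3 [0000011]: (0 XOR 0) -> 0
  row 4 [0000100]: (0 XOR 0) -> 0
  (every remaining row is evaluated the same way; all 128 results are listed next)
Full result column, 8 rows per line (x1,x2,x3,x4 fixed per line; x5,x6,x7 runs 000..111 left to right):
  rows 0-7 [x1,x2,x3,x4=0000]: 00000000  (ones: 0)
  rows 8-15 [x1,x2,x3,x4=0001]: 11111111  (ones: 8)
  rows 16-23 [x1,x2,x3,x4=0010]: 00000000  (ones: 0)
  rows 24-31 [x1,x2,x3,x4=0011]: 11111111  (ones: 8)
  rows 32-39 [x1,x2,x3,x4=0100]: 00000000  (ones: 0)
  rows 40-47 [x1,x2,x3,x4=0101]: 11111111  (ones: 8)
  rows 48-55 [x1,x2,x3,x4=0110]: 00000000  (ones: 0)
  rows 56-63 [x1,x2,x3,x4=0111]: 11111111  (ones: 8)
  rows 64-71 [x1,x2,x3,x4=1000]: 11111111  (ones: 8)
  rows 72-79 [x1,x2,x3,x4=1001]: 00000000  (ones: 0)
  rows 80-87 [x1,x2,x3,x4=1010]: 11111111  (ones: 8)
  rows 88-95 [x1,x2,x3,x4=1011]: 00000000  (ones: 0)
  rows 96-103 [x1,x2,x3,x4=1100]: 11111111  (ones: 8)
  rows 104-111 [x1,x2,x3,x4=1101]: 00000000  (ones: 0)
  rows 112-119 [x1,x2,x3,x4=1110]: 11111111  (ones: 8)
  rows 120-127 [x1,x2,x3,x4=1111]: 00000000  (ones: 0)
Count of 1-rows = 0+8+0+8+0+8+0+8+8+0+8+0+8+0+8+0 = 64

64


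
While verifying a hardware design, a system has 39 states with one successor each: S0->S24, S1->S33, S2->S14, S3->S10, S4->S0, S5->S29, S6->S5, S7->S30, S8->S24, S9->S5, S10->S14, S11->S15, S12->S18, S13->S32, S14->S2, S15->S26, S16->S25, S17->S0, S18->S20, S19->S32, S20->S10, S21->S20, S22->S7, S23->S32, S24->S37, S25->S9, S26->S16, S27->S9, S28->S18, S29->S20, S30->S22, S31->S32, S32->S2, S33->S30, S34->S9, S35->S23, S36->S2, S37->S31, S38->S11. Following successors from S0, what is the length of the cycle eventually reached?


Trace from S0 until a state repeats:
  S0 -> S24 -> S37 -> S31 -> S32 -> S2 -> S14 -> S2
S2 first seen at step 5, revisited at step 7.
Cycle length = 7 - 5 = 2

2


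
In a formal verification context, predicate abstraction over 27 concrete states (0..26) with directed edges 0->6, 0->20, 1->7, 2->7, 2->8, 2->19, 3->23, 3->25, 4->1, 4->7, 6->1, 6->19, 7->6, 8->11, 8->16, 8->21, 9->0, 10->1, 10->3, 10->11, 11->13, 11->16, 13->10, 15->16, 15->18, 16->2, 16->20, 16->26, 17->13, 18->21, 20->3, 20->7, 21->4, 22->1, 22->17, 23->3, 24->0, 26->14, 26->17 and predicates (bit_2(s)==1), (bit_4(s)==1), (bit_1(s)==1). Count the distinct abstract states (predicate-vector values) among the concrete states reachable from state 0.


BFS from 0:
Concrete reachable: {0, 1, 3, 6, 7, 19, 20, 23, 25}
Abstract via predicates (bit_2(s)==1), (bit_4(s)==1), (bit_1(s)==1):
  (0,0,0) <- {0, 1}
  (0,0,1) <- {3}
  (0,1,0) <- {25}
  (0,1,1) <- {19}
  (1,0,1) <- {6, 7}
  (1,1,0) <- {20}
  (1,1,1) <- {23}
Distinct abstract states = 7

7


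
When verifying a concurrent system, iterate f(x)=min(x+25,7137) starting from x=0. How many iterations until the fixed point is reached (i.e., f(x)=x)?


Step 1: x=0, cap=7137, increment=25
Step 2: x grows by 25 each step until capped at 7137; fixed point is x=7137
Step 3: iterations = ceil(7137/25) = 286

286


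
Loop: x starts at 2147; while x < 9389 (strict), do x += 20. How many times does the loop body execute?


Step 1: x goes from 2147 toward 9389 by 20; the body runs while x<9389, so iterations = ceil((bound-start)/step)
Step 2: Distance=7242
Step 3: ceil(7242/20)=363

363


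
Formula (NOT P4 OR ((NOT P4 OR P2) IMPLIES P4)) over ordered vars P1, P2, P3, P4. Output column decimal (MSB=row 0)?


Formula: (NOT P4 OR ((NOT P4 OR P2) IMPLIES P4)) over P1, P2, P3, P4 (16 rows)
Evaluate each row (bits = P1,P2,P3,P4, MSB first):
  row 0 [0000]: (NOT 0 OR ((NOT 0 OR 0) IMPLIES 0)) -> 1
  row 1 [0001]: (NOT 1 OR ((NOT 1 OR 0) IMPLIES 1)) -> 1
  row 2 [0010]: (NOT 0 OR ((NOT 0 OR 0) IMPLIES 0)) -> 1
  row 3 [0011]: (NOT 1 OR ((NOT 1 OR 0) IMPLIES 1)) -> 1
  row 4 [0100]: (NOT 0 OR ((NOT 0 OR 1) IMPLIES 0)) -> 1
  row 5 [0101]: (NOT 1 OR ((NOT 1 OR 1) IMPLIES 1)) -> 1
  row 6 [0110]: (NOT 0 OR ((NOT 0 OR 1) IMPLIES 0)) -> 1
  row 7 [0111]: (NOT 1 OR ((NOT 1 OR 1) IMPLIES 1)) -> 1
  row 8 [1000]: (NOT 0 OR ((NOT 0 OR 0) IMPLIES 0)) -> 1
  row 9 [1001]: (NOT 1 OR ((NOT 1 OR 0) IMPLIES 1)) -> 1
  row 10 [1010]: (NOT 0 OR ((NOT 0 OR 0) IMPLIES 0)) -> 1
  row 11 [1011]: (NOT 1 OR ((NOT 1 OR 0) IMPLIES 1)) -> 1
  row 12 [1100]: (NOT 0 OR ((NOT 0 OR 1) IMPLIES 0)) -> 1
  row 13 [1101]: (NOT 1 OR ((NOT 1 OR 1) IMPLIES 1)) -> 1
  row 14 [1110]: (NOT 0 OR ((NOT 0 OR 1) IMPLIES 0)) -> 1
  row 15 [1111]: (NOT 1 OR ((NOT 1 OR 1) IMPLIES 1)) -> 1
Full result column, 4 rows per line (P1,P2 fixed per line; P3,P4 runs 00..11 left to right):
  rows 0-3 [P1,P2=00]: 1111  = hex F
  rows 4-7 [P1,P2=01]: 1111  = hex F
  rows 8-11 [P1,P2=10]: 1111  = hex F
  rows 12-15 [P1,P2=11]: 1111  = hex F
Output column (row 0 .. row 15) = 1111111111111111
Output column grouped in 4s = 1111 1111 1111 1111 = 0xFFFF
Convert to decimal digit by digit (value = value*16 + digit):
  F -> 15
  15*16 + 15 (F) = 255
  255*16 + 15 (F) = 4095
  4095*16 + 15 (F) = 65535
Decimal = 65535

65535


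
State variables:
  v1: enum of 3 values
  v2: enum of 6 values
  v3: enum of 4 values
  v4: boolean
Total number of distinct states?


State space = product of domain sizes of all variables.
Domain sizes:
  v1 (enum of 3 values): 3
  v2 (enum of 6 values): 6
  v3 (enum of 4 values): 4
  v4 (boolean): 2
Product = 3 * 6 * 4 * 2 = 144

144


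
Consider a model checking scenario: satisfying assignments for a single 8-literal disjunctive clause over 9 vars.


Step 1: Total=2^9=512
Step 2: Unsat when all 8 false: 2^1=2
Step 3: Sat=512-2=510

510


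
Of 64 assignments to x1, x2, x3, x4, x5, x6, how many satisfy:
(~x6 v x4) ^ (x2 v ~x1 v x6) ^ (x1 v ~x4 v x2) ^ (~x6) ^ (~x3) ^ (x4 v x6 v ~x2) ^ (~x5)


CNF with 7 clauses over 6 vars (64 assignments).
An assignment satisfies CNF iff every clause has >=1 true literal.
Check each row (bits = x1,x2,x3,x4,x5,x6; clause T/F shown):
  row 0 [000000]: clauses=TTTTTTT -> 1
  row 1 [000001]: clauses=FTTFTTT -> 0
  row 2 [000010]: clauses=TTTTTTF -> 0
  row 3 [000011]: clauses=FTTFTTF -> 0
  row 4 [000100]: clauses=TTFTTTT -> 0
  (every remaining row is evaluated the same way; all 64 results are listed next)
Full result column, 8 rows per line (x1,x2,x3 fixed per line; x4,x5,x6 runs 000..111 left to right):
  rows 0-7 [x1,x2,x3=000]: 10000000  (ones: 1)
  rows 8-15 [x1,x2,x3=001]: 00000000  (ones: 0)
  rows 16-23 [x1,x2,x3=010]: 00001000  (ones: 1)
  rows 24-31 [x1,x2,x3=011]: 00000000  (ones: 0)
  rows 32-39 [x1,x2,x3=100]: 00000000  (ones: 0)
  rows 40-47 [x1,x2,x3=101]: 00000000  (ones: 0)
  rows 48-55 [x1,x2,x3=110]: 00001000  (ones: 1)
  rows 56-63 [x1,x2,x3=111]: 00000000  (ones: 0)
Satisfying assignments = 1+0+1+0+0+0+1+0 = 3

3


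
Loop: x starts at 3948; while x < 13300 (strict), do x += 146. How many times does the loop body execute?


Step 1: x goes from 3948 toward 13300 by 146; the body runs while x<13300, so iterations = ceil((bound-start)/step)
Step 2: Distance=9352
Step 3: ceil(9352/146)=65

65


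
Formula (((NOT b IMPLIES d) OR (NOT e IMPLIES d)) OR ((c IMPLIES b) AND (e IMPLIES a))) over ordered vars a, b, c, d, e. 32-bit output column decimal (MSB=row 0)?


Formula: (((NOT b IMPLIES d) OR (NOT e IMPLIES d)) OR ((c IMPLIES b) AND (e IMPLIES a))) over a, b, c, d, e (32 rows)
Evaluate each row (bits = a,b,c,d,e, MSB first):
  row 0 [00000]: (((NOT 0 IMPLIES 0) OR (NOT 0 IMPLIES 0)) OR ((0 IMPLIES 0) AND (0 IMPLIES 0))) -> 1
  row 1 [00001]: (((NOT 0 IMPLIES 0) OR (NOT 1 IMPLIES 0)) OR ((0 IMPLIES 0) AND (1 IMPLIES 0))) -> 1
  row 2 [00010]: (((NOT 0 IMPLIES 1) OR (NOT 0 IMPLIES 1)) OR ((0 IMPLIES 0) AND (0 IMPLIES 0))) -> 1
  row 3 [00011]: (((NOT 0 IMPLIES 1) OR (NOT 1 IMPLIES 1)) OR ((0 IMPLIES 0) AND (1 IMPLIES 0))) -> 1
  row 4 [00100]: (((NOT 0 IMPLIES 0) OR (NOT 0 IMPLIES 0)) OR ((1 IMPLIES 0) AND (0 IMPLIES 0))) -> 0
  row 5 [00101]: (((NOT 0 IMPLIES 0) OR (NOT 1 IMPLIES 0)) OR ((1 IMPLIES 0) AND (1 IMPLIES 0))) -> 1
  row 6 [00110]: (((NOT 0 IMPLIES 1) OR (NOT 0 IMPLIES 1)) OR ((1 IMPLIES 0) AND (0 IMPLIES 0))) -> 1
  row 7 [00111]: (((NOT 0 IMPLIES 1) OR (NOT 1 IMPLIES 1)) OR ((1 IMPLIES 0) AND (1 IMPLIES 0))) -> 1
  row 8 [01000]: (((NOT 1 IMPLIES 0) OR (NOT 0 IMPLIES 0)) OR ((0 IMPLIES 1) AND (0 IMPLIES 0))) -> 1
  row 9 [01001]: (((NOT 1 IMPLIES 0) OR (NOT 1 IMPLIES 0)) OR ((0 IMPLIES 1) AND (1 IMPLIES 0))) -> 1
  row 10 [01010]: (((NOT 1 IMPLIES 1) OR (NOT 0 IMPLIES 1)) OR ((0 IMPLIES 1) AND (0 IMPLIES 0))) -> 1
  row 11 [01011]: (((NOT 1 IMPLIES 1) OR (NOT 1 IMPLIES 1)) OR ((0 IMPLIES 1) AND (1 IMPLIES 0))) -> 1
  row 12 [01100]: (((NOT 1 IMPLIES 0) OR (NOT 0 IMPLIES 0)) OR ((1 IMPLIES 1) AND (0 IMPLIES 0))) -> 1
  row 13 [01101]: (((NOT 1 IMPLIES 0) OR (NOT 1 IMPLIES 0)) OR ((1 IMPLIES 1) AND (1 IMPLIES 0))) -> 1
  row 14 [01110]: (((NOT 1 IMPLIES 1) OR (NOT 0 IMPLIES 1)) OR ((1 IMPLIES 1) AND (0 IMPLIES 0))) -> 1
  row 15 [01111]: (((NOT 1 IMPLIES 1) OR (NOT 1 IMPLIES 1)) OR ((1 IMPLIES 1) AND (1 IMPLIES 0))) -> 1
  row 16 [10000]: (((NOT 0 IMPLIES 0) OR (NOT 0 IMPLIES 0)) OR ((0 IMPLIES 0) AND (0 IMPLIES 1))) -> 1
  row 17 [10001]: (((NOT 0 IMPLIES 0) OR (NOT 1 IMPLIES 0)) OR ((0 IMPLIES 0) AND (1 IMPLIES 1))) -> 1
  row 18 [10010]: (((NOT 0 IMPLIES 1) OR (NOT 0 IMPLIES 1)) OR ((0 IMPLIES 0) AND (0 IMPLIES 1))) -> 1
  row 19 [10011]: (((NOT 0 IMPLIES 1) OR (NOT 1 IMPLIES 1)) OR ((0 IMPLIES 0) AND (1 IMPLIES 1))) -> 1
  row 20 [10100]: (((NOT 0 IMPLIES 0) OR (NOT 0 IMPLIES 0)) OR ((1 IMPLIES 0) AND (0 IMPLIES 1))) -> 0
  row 21 [10101]: (((NOT 0 IMPLIES 0) OR (NOT 1 IMPLIES 0)) OR ((1 IMPLIES 0) AND (1 IMPLIES 1))) -> 1
  row 22 [10110]: (((NOT 0 IMPLIES 1) OR (NOT 0 IMPLIES 1)) OR ((1 IMPLIES 0) AND (0 IMPLIES 1))) -> 1
  row 23 [10111]: (((NOT 0 IMPLIES 1) OR (NOT 1 IMPLIES 1)) OR ((1 IMPLIES 0) AND (1 IMPLIES 1))) -> 1
  row 24 [11000]: (((NOT 1 IMPLIES 0) OR (NOT 0 IMPLIES 0)) OR ((0 IMPLIES 1) AND (0 IMPLIES 1))) -> 1
  row 25 [11001]: (((NOT 1 IMPLIES 0) OR (NOT 1 IMPLIES 0)) OR ((0 IMPLIES 1) AND (1 IMPLIES 1))) -> 1
  row 26 [11010]: (((NOT 1 IMPLIES 1) OR (NOT 0 IMPLIES 1)) OR ((0 IMPLIES 1) AND (0 IMPLIES 1))) -> 1
  row 27 [11011]: (((NOT 1 IMPLIES 1) OR (NOT 1 IMPLIES 1)) OR ((0 IMPLIES 1) AND (1 IMPLIES 1))) -> 1
  row 28 [11100]: (((NOT 1 IMPLIES 0) OR (NOT 0 IMPLIES 0)) OR ((1 IMPLIES 1) AND (0 IMPLIES 1))) -> 1
  row 29 [11101]: (((NOT 1 IMPLIES 0) OR (NOT 1 IMPLIES 0)) OR ((1 IMPLIES 1) AND (1 IMPLIES 1))) -> 1
  row 30 [11110]: (((NOT 1 IMPLIES 1) OR (NOT 0 IMPLIES 1)) OR ((1 IMPLIES 1) AND (0 IMPLIES 1))) -> 1
  row 31 [11111]: (((NOT 1 IMPLIES 1) OR (NOT 1 IMPLIES 1)) OR ((1 IMPLIES 1) AND (1 IMPLIES 1))) -> 1
Full result column, 4 rows per line (a,b,c fixed per line; d,e runs 00..11 left to right):
  rows 0-3 [a,b,c=000]: 1111  = hex F
  rows 4-7 [a,b,c=001]: 0111  = hex 7
  rows 8-11 [a,b,c=010]: 1111  = hex F
  rows 12-15 [a,b,c=011]: 1111  = hex F
  rows 16-19 [a,b,c=100]: 1111  = hex F
  rows 20-23 [a,b,c=101]: 0111  = hex 7
  rows 24-27 [a,b,c=110]: 1111  = hex F
  rows 28-31 [a,b,c=111]: 1111  = hex F
Output column (row 0 .. row 31) = 11110111111111111111011111111111
Output column grouped in 4s = 1111 0111 1111 1111 1111 0111 1111 1111 = 0xF7FFF7FF
Convert to decimal digit by digit (value = value*16 + digit):
  F -> 15
  15*16 + 7 = 247
  247*16 + 15 (F) = 3967
  3967*16 + 15 (F) = 63487
  63487*16 + 15 (F) = 1015807
  1015807*16 + 7 = 16252919
  16252919*16 + 15 (F) = 260046719
  260046719*16 + 15 (F) = 4160747519
Decimal = 4160747519

4160747519


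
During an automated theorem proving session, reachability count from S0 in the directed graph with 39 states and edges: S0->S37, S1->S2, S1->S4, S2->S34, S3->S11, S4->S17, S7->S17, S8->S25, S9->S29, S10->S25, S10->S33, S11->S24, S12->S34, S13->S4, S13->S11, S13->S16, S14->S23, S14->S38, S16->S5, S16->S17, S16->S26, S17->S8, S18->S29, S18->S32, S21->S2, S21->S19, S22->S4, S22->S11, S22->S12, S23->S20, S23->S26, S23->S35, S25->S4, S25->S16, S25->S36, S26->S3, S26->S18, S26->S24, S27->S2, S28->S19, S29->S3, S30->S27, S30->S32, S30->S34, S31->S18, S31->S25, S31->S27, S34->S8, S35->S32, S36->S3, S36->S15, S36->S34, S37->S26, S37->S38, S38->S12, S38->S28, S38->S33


BFS from S0:
  layer 0: {S0}
  layer 1: {S37}
  layer 2: {S26, S38}
  layer 3: {S3, S12, S18, S24, S28, S33}
  layer 4: {S11, S19, S29, S32, S34}
  layer 5: {S8}
  layer 6: {S25}
  layer 7: {S4, S16, S36}
  layer 8: {S5, S15, S17}
Reachable set: {S0, S3, S4, S5, S8, S11, S12, S15, S16, S17, S18, S19, S24, S25, S26, S28, S29, S32, S33, S34, S36, S37, S38}
Count = 23

23


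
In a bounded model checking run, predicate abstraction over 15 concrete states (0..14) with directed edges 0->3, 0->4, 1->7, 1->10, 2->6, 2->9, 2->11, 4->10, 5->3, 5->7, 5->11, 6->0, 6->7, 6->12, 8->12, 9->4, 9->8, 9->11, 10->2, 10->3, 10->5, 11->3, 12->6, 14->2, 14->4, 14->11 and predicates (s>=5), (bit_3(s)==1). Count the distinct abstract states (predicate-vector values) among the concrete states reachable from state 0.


BFS from 0:
Concrete reachable: {0, 2, 3, 4, 5, 6, 7, 8, 9, 10, 11, 12}
Abstract via predicates (s>=5), (bit_3(s)==1):
  (0,0) <- {0, 2, 3, 4}
  (1,0) <- {5, 6, 7}
  (1,1) <- {8, 9, 10, 11, 12}
Distinct abstract states = 3

3


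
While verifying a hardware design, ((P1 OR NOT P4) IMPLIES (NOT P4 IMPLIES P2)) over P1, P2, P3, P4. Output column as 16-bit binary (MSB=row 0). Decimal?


Formula: ((P1 OR NOT P4) IMPLIES (NOT P4 IMPLIES P2)) over P1, P2, P3, P4 (16 rows)
Evaluate each row (bits = P1,P2,P3,P4, MSB first):
  row 0 [0000]: ((0 OR NOT 0) IMPLIES (NOT 0 IMPLIES 0)) -> 0
  row 1 [0001]: ((0 OR NOT 1) IMPLIES (NOT 1 IMPLIES 0)) -> 1
  row 2 [0010]: ((0 OR NOT 0) IMPLIES (NOT 0 IMPLIES 0)) -> 0
  row 3 [0011]: ((0 OR NOT 1) IMPLIES (NOT 1 IMPLIES 0)) -> 1
  row 4 [0100]: ((0 OR NOT 0) IMPLIES (NOT 0 IMPLIES 1)) -> 1
  row 5 [0101]: ((0 OR NOT 1) IMPLIES (NOT 1 IMPLIES 1)) -> 1
  row 6 [0110]: ((0 OR NOT 0) IMPLIES (NOT 0 IMPLIES 1)) -> 1
  row 7 [0111]: ((0 OR NOT 1) IMPLIES (NOT 1 IMPLIES 1)) -> 1
  row 8 [1000]: ((1 OR NOT 0) IMPLIES (NOT 0 IMPLIES 0)) -> 0
  row 9 [1001]: ((1 OR NOT 1) IMPLIES (NOT 1 IMPLIES 0)) -> 1
  row 10 [1010]: ((1 OR NOT 0) IMPLIES (NOT 0 IMPLIES 0)) -> 0
  row 11 [1011]: ((1 OR NOT 1) IMPLIES (NOT 1 IMPLIES 0)) -> 1
  row 12 [1100]: ((1 OR NOT 0) IMPLIES (NOT 0 IMPLIES 1)) -> 1
  row 13 [1101]: ((1 OR NOT 1) IMPLIES (NOT 1 IMPLIES 1)) -> 1
  row 14 [1110]: ((1 OR NOT 0) IMPLIES (NOT 0 IMPLIES 1)) -> 1
  row 15 [1111]: ((1 OR NOT 1) IMPLIES (NOT 1 IMPLIES 1)) -> 1
Full result column, 4 rows per line (P1,P2 fixed per line; P3,P4 runs 00..11 left to right):
  rows 0-3 [P1,P2=00]: 0101  = hex 5
  rows 4-7 [P1,P2=01]: 1111  = hex F
  rows 8-11 [P1,P2=10]: 0101  = hex 5
  rows 12-15 [P1,P2=11]: 1111  = hex F
Output column (row 0 .. row 15) = 0101111101011111
Output column grouped in 4s = 0101 1111 0101 1111 = 0x5F5F
Convert to decimal digit by digit (value = value*16 + digit):
  5 -> 5
  5*16 + 15 (F) = 95
  95*16 + 5 = 1525
  1525*16 + 15 (F) = 24415
Decimal = 24415

24415


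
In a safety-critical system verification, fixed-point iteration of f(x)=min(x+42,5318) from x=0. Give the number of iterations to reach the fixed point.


Step 1: x=0, cap=5318, increment=42
Step 2: x grows by 42 each step until capped at 5318; fixed point is x=5318
Step 3: iterations = ceil(5318/42) = 127

127


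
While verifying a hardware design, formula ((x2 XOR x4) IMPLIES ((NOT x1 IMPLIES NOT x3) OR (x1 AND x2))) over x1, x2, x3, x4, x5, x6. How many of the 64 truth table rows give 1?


Formula: ((x2 XOR x4) IMPLIES ((NOT x1 IMPLIES NOT x3) OR (x1 AND x2))) over 6 vars (64 rows)
Evaluate each row (x1, x2, x3, x4, x5, x6 as bits, MSB first):
  row 0 [000000]: ((0 XOR 0) IMPLIES ((NOT 0 IMPLIES NOT 0) OR (0 AND 0))) -> 1
  row 1 [000001]: ((0 XOR 0) IMPLIES ((NOT 0 IMPLIES NOT 0) OR (0 AND 0))) -> 1
  row 2 [000010]: ((0 XOR 0) IMPLIES ((NOT 0 IMPLIES NOT 0) OR (0 AND 0))) -> 1
  row 3 [000011]: ((0 XOR 0) IMPLIES ((NOT 0 IMPLIES NOT 0) OR (0 AND 0))) -> 1
  row 4 [000100]: ((0 XOR 1) IMPLIES ((NOT 0 IMPLIES NOT 0) OR (0 AND 0))) -> 1
  (every remaining row is evaluated the same way; all 64 results are listed next)
Full result column, 8 rows per line (x1,x2,x3 fixed per line; x4,x5,x6 runs 000..111 left to right):
  rows 0-7 [x1,x2,x3=000]: 11111111  (ones: 8)
  rows 8-15 [x1,x2,x3=001]: 11110000  (ones: 4)
  rows 16-23 [x1,x2,x3=010]: 11111111  (ones: 8)
  rows 24-31 [x1,x2,x3=011]: 00001111  (ones: 4)
  rows 32-39 [x1,x2,x3=100]: 11111111  (ones: 8)
  rows 40-47 [x1,x2,x3=101]: 11111111  (ones: 8)
  rows 48-55 [x1,x2,x3=110]: 11111111  (ones: 8)
  rows 56-63 [x1,x2,x3=111]: 11111111  (ones: 8)
Count of 1-rows = 8+4+8+4+8+8+8+8 = 56

56


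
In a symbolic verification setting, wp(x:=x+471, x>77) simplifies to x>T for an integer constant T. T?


Formula: wp(x:=E, P) = P[E/x] (substitute E for x in postcondition)
Step 1: Postcondition: x>77
Step 2: Substitute x+471 for x: x+471>77
Step 3: Solve for x: x > 77-471 = -394

-394


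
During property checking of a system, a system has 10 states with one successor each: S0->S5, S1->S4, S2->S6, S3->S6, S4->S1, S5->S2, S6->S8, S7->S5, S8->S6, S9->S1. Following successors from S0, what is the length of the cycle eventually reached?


Trace from S0 until a state repeats:
  S0 -> S5 -> S2 -> S6 -> S8 -> S6
S6 first seen at step 3, revisited at step 5.
Cycle length = 5 - 3 = 2

2


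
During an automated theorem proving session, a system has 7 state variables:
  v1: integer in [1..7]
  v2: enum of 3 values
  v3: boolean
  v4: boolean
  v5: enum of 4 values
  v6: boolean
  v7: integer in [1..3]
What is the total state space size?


State space = product of domain sizes of all variables.
Domain sizes:
  v1 (integer in [1..7]): 7
  v2 (enum of 3 values): 3
  v3 (boolean): 2
  v4 (boolean): 2
  v5 (enum of 4 values): 4
  v6 (boolean): 2
  v7 (integer in [1..3]): 3
Product = 7 * 3 * 2 * 2 * 4 * 2 * 3 = 2016

2016


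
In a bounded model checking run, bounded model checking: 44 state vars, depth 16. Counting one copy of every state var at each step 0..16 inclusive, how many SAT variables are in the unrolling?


BMC unrolls to depth k, creating one copy of each state var for steps 0..k.
Step count = 16 + 1 = 17 (steps 0 through 16)
Vars per step = 44
Total = 44 * 17 = 748

748


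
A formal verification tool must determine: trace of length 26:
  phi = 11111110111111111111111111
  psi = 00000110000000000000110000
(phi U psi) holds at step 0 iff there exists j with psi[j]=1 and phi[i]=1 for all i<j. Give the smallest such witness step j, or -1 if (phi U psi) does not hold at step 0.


(phi U psi) at 0: need smallest j with psi[j]=1 and phi[i]=1 for all i in [0,j).
Scan from step 0:
  step 0: phi=1, psi=0 -> continue
  step 1: phi=1, psi=0 -> continue
  step 2: phi=1, psi=0 -> continue
  step 3: phi=1, psi=0 -> continue
  step 5: psi=1 and phi held for [0,5) -> witness found
Witness step = 5

5


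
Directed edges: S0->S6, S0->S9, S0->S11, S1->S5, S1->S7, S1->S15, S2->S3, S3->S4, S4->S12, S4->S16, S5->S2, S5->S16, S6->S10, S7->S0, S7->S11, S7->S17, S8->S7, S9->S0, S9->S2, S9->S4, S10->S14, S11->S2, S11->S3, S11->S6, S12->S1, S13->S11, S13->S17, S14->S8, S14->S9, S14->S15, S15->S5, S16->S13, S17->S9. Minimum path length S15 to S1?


BFS layer-by-layer from S15:
  dist 0: {S15}
  dist 1: {S5}
  dist 2: {S2, S16}
  dist 3: {S3, S13}
  dist 4: {S4, S11, S17}
  dist 5: {S6, S9, S12}
  dist 6: {S0, S1, S10}
  -> S1 reached at distance 6
Shortest path length = 6

6


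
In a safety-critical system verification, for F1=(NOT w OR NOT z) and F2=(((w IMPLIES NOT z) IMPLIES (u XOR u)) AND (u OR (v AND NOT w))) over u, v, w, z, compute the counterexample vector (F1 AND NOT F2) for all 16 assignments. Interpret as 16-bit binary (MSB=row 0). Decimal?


F1 = (NOT w OR NOT z)
F2 = (((w IMPLIES NOT z) IMPLIES (u XOR u)) AND (u OR (v AND NOT w)))
Counterexample to F1=>F2 is where F1=1 and F2=0.
Evaluate each row (bits = u,v,w,z, MSB first):
  row 0 [0000]: F1=1 F2=0 -> F1&~F2 -> 1
  row 1 [0001]: F1=1 F2=0 -> F1&~F2 -> 1
  row 2 [0010]: F1=1 F2=0 -> F1&~F2 -> 1
  row 3 [0011]: F1=0 F2=0 -> F1&~F2 -> 0
  row 4 [0100]: F1=1 F2=0 -> F1&~F2 -> 1
  row 5 [0101]: F1=1 F2=0 -> F1&~F2 -> 1
  row 6 [0110]: F1=1 F2=0 -> F1&~F2 -> 1
  row 7 [0111]: F1=0 F2=0 -> F1&~F2 -> 0
  row 8 [1000]: F1=1 F2=0 -> F1&~F2 -> 1
  row 9 [1001]: F1=1 F2=0 -> F1&~F2 -> 1
  row 10 [1010]: F1=1 F2=0 -> F1&~F2 -> 1
  row 11 [1011]: F1=0 F2=1 -> F1&~F2 -> 0
  row 12 [1100]: F1=1 F2=0 -> F1&~F2 -> 1
  row 13 [1101]: F1=1 F2=0 -> F1&~F2 -> 1
  row 14 [1110]: F1=1 F2=0 -> F1&~F2 -> 1
  row 15 [1111]: F1=0 F2=1 -> F1&~F2 -> 0
Full result column, 4 rows per line (u,v fixed per line; w,z runs 00..11 left to right):
  rows 0-3 [u,v=00]: 1110  = hex E
  rows 4-7 [u,v=01]: 1110  = hex E
  rows 8-11 [u,v=10]: 1110  = hex E
  rows 12-15 [u,v=11]: 1110  = hex E
Counterexample vector (row 0 .. row 15) = 1110111011101110
Output column grouped in 4s = 1110 1110 1110 1110 = 0xEEEE
Convert to decimal digit by digit (value = value*16 + digit):
  E -> 14
  14*16 + 14 (E) = 238
  238*16 + 14 (E) = 3822
  3822*16 + 14 (E) = 61166
Decimal = 61166

61166


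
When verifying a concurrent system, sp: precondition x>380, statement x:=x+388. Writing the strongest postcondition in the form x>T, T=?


Formula: sp(P, x:=E) = exists old_x. (x = E[old_x/x]) AND P[old_x/x] (old_x is the value of x before the assignment; eliminate old_x by solving x = E[old_x/x] for old_x)
Step 1: Precondition P: x>380, i.e. old_x > 380
Step 2: Assignment gives x = old_x + 388, so old_x = x - 388
Step 3: Substitute into P: x - 388 > 380
Step 4: Simplify: x > 380+388 = 768

768


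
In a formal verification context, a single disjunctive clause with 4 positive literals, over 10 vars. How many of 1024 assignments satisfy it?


Step 1: Total=2^10=1024
Step 2: Unsat when all 4 false: 2^6=64
Step 3: Sat=1024-64=960

960


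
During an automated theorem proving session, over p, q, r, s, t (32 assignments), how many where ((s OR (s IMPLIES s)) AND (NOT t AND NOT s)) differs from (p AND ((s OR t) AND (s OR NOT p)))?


F1 = ((s OR (s IMPLIES s)) AND (NOT t AND NOT s))
F2 = (p AND ((s OR t) AND (s OR NOT p)))
Evaluate both on each of 32 rows (bits = p,q,r,s,t):
  row 0 [00000]: F1=1 F2=0 (differ) -> 1
  row 1 [00001]: F1=0 F2=0 -> 0
  row 2 [00010]: F1=0 F2=0 -> 0
  row 3 [00011]: F1=0 F2=0 -> 0
  row 4 [00100]: F1=1 F2=0 (differ) -> 1
  row 5 [00101]: F1=0 F2=0 -> 0
  row 6 [00110]: F1=0 F2=0 -> 0
  row 7 [00111]: F1=0 F2=0 -> 0
  row 8 [01000]: F1=1 F2=0 (differ) -> 1
  row 9 [01001]: F1=0 F2=0 -> 0
  row 10 [01010]: F1=0 F2=0 -> 0
  row 11 [01011]: F1=0 F2=0 -> 0
  row 12 [01100]: F1=1 F2=0 (differ) -> 1
  row 13 [01101]: F1=0 F2=0 -> 0
  row 14 [01110]: F1=0 F2=0 -> 0
  row 15 [01111]: F1=0 F2=0 -> 0
  row 16 [10000]: F1=1 F2=0 (differ) -> 1
  row 17 [10001]: F1=0 F2=0 -> 0
  row 18 [10010]: F1=0 F2=1 (differ) -> 1
  row 19 [10011]: F1=0 F2=1 (differ) -> 1
  row 20 [10100]: F1=1 F2=0 (differ) -> 1
  row 21 [10101]: F1=0 F2=0 -> 0
  row 22 [10110]: F1=0 F2=1 (differ) -> 1
  row 23 [10111]: F1=0 F2=1 (differ) -> 1
  row 24 [11000]: F1=1 F2=0 (differ) -> 1
  row 25 [11001]: F1=0 F2=0 -> 0
  row 26 [11010]: F1=0 F2=1 (differ) -> 1
  row 27 [11011]: F1=0 F2=1 (differ) -> 1
  row 28 [11100]: F1=1 F2=0 (differ) -> 1
  row 29 [11101]: F1=0 F2=0 -> 0
  row 30 [11110]: F1=0 F2=1 (differ) -> 1
  row 31 [11111]: F1=0 F2=1 (differ) -> 1
Full result column, 8 rows per line (p,q fixed per line; r,s,t runs 000..111 left to right):
  rows 0-7 [p,q=00]: 10001000  (ones: 2)
  rows 8-15 [p,q=01]: 10001000  (ones: 2)
  rows 16-23 [p,q=10]: 10111011  (ones: 6)
  rows 24-31 [p,q=11]: 10111011  (ones: 6)
Disagreements = 2+2+6+6 = 16

16


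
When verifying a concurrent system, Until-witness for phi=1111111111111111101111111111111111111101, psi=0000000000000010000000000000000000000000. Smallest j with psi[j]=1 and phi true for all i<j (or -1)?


(phi U psi) at 0: need smallest j with psi[j]=1 and phi[i]=1 for all i in [0,j).
Scan from step 0:
  step 0: phi=1, psi=0 -> continue
  step 1: phi=1, psi=0 -> continue
  step 2: phi=1, psi=0 -> continue
  step 3: phi=1, psi=0 -> continue
  step 14: psi=1 and phi held for [0,14) -> witness found
Witness step = 14

14


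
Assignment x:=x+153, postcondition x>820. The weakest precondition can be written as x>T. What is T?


Formula: wp(x:=E, P) = P[E/x] (substitute E for x in postcondition)
Step 1: Postcondition: x>820
Step 2: Substitute x+153 for x: x+153>820
Step 3: Solve for x: x > 820-153 = 667

667


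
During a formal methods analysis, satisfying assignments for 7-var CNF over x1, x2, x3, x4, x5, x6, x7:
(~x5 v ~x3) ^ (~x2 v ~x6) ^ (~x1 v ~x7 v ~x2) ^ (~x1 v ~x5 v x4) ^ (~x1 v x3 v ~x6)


CNF with 5 clauses over 7 vars (128 assignments).
An assignment satisfies CNF iff every clause has >=1 true literal.
Check each row (bits = x1,x2,x3,x4,x5,x6,x7; clause T/F shown):
  row 0 [0000000]: clauses=TTTTT -> 1
  row 1 [0000001]: clauses=TTTTT -> 1
  row 2 [0000010]: clauses=TTTTT -> 1
  row 3 [0000011]: clauses=TTTTT -> 1
  row 4 [0000100]: clauses=TTTTT -> 1
  (every remaining row is evaluated the same way; all 128 results are listed next)
Full result column, 8 rows per line (x1,x2,x3,x4 fixed per line; x5,x6,x7 runs 000..111 left to right):
  rows 0-7 [x1,x2,x3,x4=0000]: 11111111  (ones: 8)
  rows 8-15 [x1,x2,x3,x4=0001]: 11111111  (ones: 8)
  rows 16-23 [x1,x2,x3,x4=0010]: 11110000  (ones: 4)
  rows 24-31 [x1,x2,x3,x4=0011]: 11110000  (ones: 4)
  rows 32-39 [x1,x2,x3,x4=0100]: 11001100  (ones: 4)
  rows 40-47 [x1,x2,x3,x4=0101]: 11001100  (ones: 4)
  rows 48-55 [x1,x2,x3,x4=0110]: 11000000  (ones: 2)
  rows 56-63 [x1,x2,x3,x4=0111]: 11000000  (ones: 2)
  rows 64-71 [x1,x2,x3,x4=1000]: 11000000  (ones: 2)
  rows 72-79 [x1,x2,x3,x4=1001]: 11001100  (ones: 4)
  rows 80-87 [x1,x2,x3,x4=1010]: 11110000  (ones: 4)
  rows 88-95 [x1,x2,x3,x4=1011]: 11110000  (ones: 4)
  rows 96-103 [x1,x2,x3,x4=1100]: 10000000  (ones: 1)
  rows 104-111 [x1,x2,x3,x4=1101]: 10001000  (ones: 2)
  rows 112-119 [x1,x2,x3,x4=1110]: 10000000  (ones: 1)
  rows 120-127 [x1,x2,x3,x4=1111]: 10000000  (ones: 1)
Satisfying assignments = 8+8+4+4+4+4+2+2+2+4+4+4+1+2+1+1 = 55

55


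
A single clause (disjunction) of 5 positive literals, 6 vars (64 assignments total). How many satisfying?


Step 1: Total=2^6=64
Step 2: Unsat when all 5 false: 2^1=2
Step 3: Sat=64-2=62

62


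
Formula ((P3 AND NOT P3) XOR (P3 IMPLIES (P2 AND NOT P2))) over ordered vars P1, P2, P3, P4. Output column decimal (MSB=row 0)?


Formula: ((P3 AND NOT P3) XOR (P3 IMPLIES (P2 AND NOT P2))) over P1, P2, P3, P4 (16 rows)
Evaluate each row (bits = P1,P2,P3,P4, MSB first):
  row 0 [0000]: ((0 AND NOT 0) XOR (0 IMPLIES (0 AND NOT 0))) -> 1
  row 1 [0001]: ((0 AND NOT 0) XOR (0 IMPLIES (0 AND NOT 0))) -> 1
  row 2 [0010]: ((1 AND NOT 1) XOR (1 IMPLIES (0 AND NOT 0))) -> 0
  row 3 [0011]: ((1 AND NOT 1) XOR (1 IMPLIES (0 AND NOT 0))) -> 0
  row 4 [0100]: ((0 AND NOT 0) XOR (0 IMPLIES (1 AND NOT 1))) -> 1
  row 5 [0101]: ((0 AND NOT 0) XOR (0 IMPLIES (1 AND NOT 1))) -> 1
  row 6 [0110]: ((1 AND NOT 1) XOR (1 IMPLIES (1 AND NOT 1))) -> 0
  row 7 [0111]: ((1 AND NOT 1) XOR (1 IMPLIES (1 AND NOT 1))) -> 0
  row 8 [1000]: ((0 AND NOT 0) XOR (0 IMPLIES (0 AND NOT 0))) -> 1
  row 9 [1001]: ((0 AND NOT 0) XOR (0 IMPLIES (0 AND NOT 0))) -> 1
  row 10 [1010]: ((1 AND NOT 1) XOR (1 IMPLIES (0 AND NOT 0))) -> 0
  row 11 [1011]: ((1 AND NOT 1) XOR (1 IMPLIES (0 AND NOT 0))) -> 0
  row 12 [1100]: ((0 AND NOT 0) XOR (0 IMPLIES (1 AND NOT 1))) -> 1
  row 13 [1101]: ((0 AND NOT 0) XOR (0 IMPLIES (1 AND NOT 1))) -> 1
  row 14 [1110]: ((1 AND NOT 1) XOR (1 IMPLIES (1 AND NOT 1))) -> 0
  row 15 [1111]: ((1 AND NOT 1) XOR (1 IMPLIES (1 AND NOT 1))) -> 0
Full result column, 4 rows per line (P1,P2 fixed per line; P3,P4 runs 00..11 left to right):
  rows 0-3 [P1,P2=00]: 1100  = hex C
  rows 4-7 [P1,P2=01]: 1100  = hex C
  rows 8-11 [P1,P2=10]: 1100  = hex C
  rows 12-15 [P1,P2=11]: 1100  = hex C
Output column (row 0 .. row 15) = 1100110011001100
Output column grouped in 4s = 1100 1100 1100 1100 = 0xCCCC
Convert to decimal digit by digit (value = value*16 + digit):
  C -> 12
  12*16 + 12 (C) = 204
  204*16 + 12 (C) = 3276
  3276*16 + 12 (C) = 52428
Decimal = 52428

52428


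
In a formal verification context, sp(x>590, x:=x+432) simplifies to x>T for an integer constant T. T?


Formula: sp(P, x:=E) = exists old_x. (x = E[old_x/x]) AND P[old_x/x] (old_x is the value of x before the assignment; eliminate old_x by solving x = E[old_x/x] for old_x)
Step 1: Precondition P: x>590, i.e. old_x > 590
Step 2: Assignment gives x = old_x + 432, so old_x = x - 432
Step 3: Substitute into P: x - 432 > 590
Step 4: Simplify: x > 590+432 = 1022

1022


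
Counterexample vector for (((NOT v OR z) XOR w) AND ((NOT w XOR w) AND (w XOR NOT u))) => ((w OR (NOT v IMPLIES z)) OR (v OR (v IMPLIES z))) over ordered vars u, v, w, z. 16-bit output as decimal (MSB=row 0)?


F1 = (((NOT v OR z) XOR w) AND ((NOT w XOR w) AND (w XOR NOT u)))
F2 = ((w OR (NOT v IMPLIES z)) OR (v OR (v IMPLIES z)))
Counterexample to F1=>F2 is where F1=1 and F2=0.
Evaluate each row (bits = u,v,w,z, MSB first):
  row 0 [0000]: F1=1 F2=1 -> F1&~F2 -> 0
  row 1 [0001]: F1=1 F2=1 -> F1&~F2 -> 0
  row 2 [0010]: F1=0 F2=1 -> F1&~F2 -> 0
  row 3 [0011]: F1=0 F2=1 -> F1&~F2 -> 0
  row 4 [0100]: F1=0 F2=1 -> F1&~F2 -> 0
  row 5 [0101]: F1=1 F2=1 -> F1&~F2 -> 0
  row 6 [0110]: F1=0 F2=1 -> F1&~F2 -> 0
  row 7 [0111]: F1=0 F2=1 -> F1&~F2 -> 0
  row 8 [1000]: F1=0 F2=1 -> F1&~F2 -> 0
  row 9 [1001]: F1=0 F2=1 -> F1&~F2 -> 0
  row 10 [1010]: F1=0 F2=1 -> F1&~F2 -> 0
  row 11 [1011]: F1=0 F2=1 -> F1&~F2 -> 0
  row 12 [1100]: F1=0 F2=1 -> F1&~F2 -> 0
  row 13 [1101]: F1=0 F2=1 -> F1&~F2 -> 0
  row 14 [1110]: F1=1 F2=1 -> F1&~F2 -> 0
  row 15 [1111]: F1=0 F2=1 -> F1&~F2 -> 0
Full result column, 4 rows per line (u,v fixed per line; w,z runs 00..11 left to right):
  rows 0-3 [u,v=00]: 0000  = hex 0
  rows 4-7 [u,v=01]: 0000  = hex 0
  rows 8-11 [u,v=10]: 0000  = hex 0
  rows 12-15 [u,v=11]: 0000  = hex 0
Counterexample vector (row 0 .. row 15) = 0000000000000000
Output column grouped in 4s = 0000 0000 0000 0000 = 0x0000
Convert to decimal digit by digit (value = value*16 + digit):
  0 -> 0
  0*16 + 0 = 0
  0*16 + 0 = 0
  0*16 + 0 = 0
Decimal = 0

0


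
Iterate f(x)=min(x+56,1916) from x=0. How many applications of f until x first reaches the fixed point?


Step 1: x=0, cap=1916, increment=56
Step 2: x grows by 56 each step until capped at 1916; fixed point is x=1916
Step 3: iterations = ceil(1916/56) = 35

35


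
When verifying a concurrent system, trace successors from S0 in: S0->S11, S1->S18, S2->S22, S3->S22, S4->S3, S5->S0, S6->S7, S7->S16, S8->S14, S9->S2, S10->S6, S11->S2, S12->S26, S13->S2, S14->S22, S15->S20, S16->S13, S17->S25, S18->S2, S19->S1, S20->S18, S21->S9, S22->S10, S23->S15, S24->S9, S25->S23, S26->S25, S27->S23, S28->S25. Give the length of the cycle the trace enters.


Trace from S0 until a state repeats:
  S0 -> S11 -> S2 -> S22 -> S10 -> S6 -> S7 -> S16 -> S13 -> S2
S2 first seen at step 2, revisited at step 9.
Cycle length = 9 - 2 = 7

7


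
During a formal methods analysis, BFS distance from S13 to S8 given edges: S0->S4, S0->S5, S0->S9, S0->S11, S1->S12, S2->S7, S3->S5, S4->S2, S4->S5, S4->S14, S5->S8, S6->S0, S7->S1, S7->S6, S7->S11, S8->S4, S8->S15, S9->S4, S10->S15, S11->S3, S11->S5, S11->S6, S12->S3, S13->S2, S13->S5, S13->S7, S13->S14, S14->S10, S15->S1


BFS layer-by-layer from S13:
  dist 0: {S13}
  dist 1: {S2, S5, S7, S14}
  dist 2: {S1, S6, S8, S10, S11}
  -> S8 reached at distance 2
Shortest path length = 2

2


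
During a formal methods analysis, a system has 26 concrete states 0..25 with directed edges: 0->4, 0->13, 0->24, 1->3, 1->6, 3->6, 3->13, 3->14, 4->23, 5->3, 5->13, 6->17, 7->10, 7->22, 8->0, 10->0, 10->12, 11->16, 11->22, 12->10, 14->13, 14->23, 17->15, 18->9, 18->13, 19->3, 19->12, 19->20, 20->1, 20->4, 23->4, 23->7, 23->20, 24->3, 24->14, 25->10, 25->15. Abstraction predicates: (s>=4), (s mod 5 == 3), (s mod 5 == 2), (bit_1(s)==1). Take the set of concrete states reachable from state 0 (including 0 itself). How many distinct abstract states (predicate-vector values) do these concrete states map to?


BFS from 0:
Concrete reachable: {0, 1, 3, 4, 6, 7, 10, 12, 13, 14, 15, 17, 20, 22, 23, 24}
Abstract via predicates (s>=4), (s mod 5 == 3), (s mod 5 == 2), (bit_1(s)==1):
  (0,0,0,0) <- {0, 1}
  (0,1,0,1) <- {3}
  (1,0,0,0) <- {4, 20, 24}
  (1,0,0,1) <- {6, 10, 14, 15}
  (1,0,1,0) <- {12, 17}
  (1,0,1,1) <- {7, 22}
  (1,1,0,0) <- {13}
  (1,1,0,1) <- {23}
Distinct abstract states = 8

8


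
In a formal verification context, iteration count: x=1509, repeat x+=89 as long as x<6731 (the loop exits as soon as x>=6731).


Step 1: x goes from 1509 toward 6731 by 89; the body runs while x<6731, so iterations = ceil((bound-start)/step)
Step 2: Distance=5222
Step 3: ceil(5222/89)=59

59


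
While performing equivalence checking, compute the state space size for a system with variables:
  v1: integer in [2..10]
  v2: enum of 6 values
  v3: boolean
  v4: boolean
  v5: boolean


State space = product of domain sizes of all variables.
Domain sizes:
  v1 (integer in [2..10]): 9
  v2 (enum of 6 values): 6
  v3 (boolean): 2
  v4 (boolean): 2
  v5 (boolean): 2
Product = 9 * 6 * 2 * 2 * 2 = 432

432


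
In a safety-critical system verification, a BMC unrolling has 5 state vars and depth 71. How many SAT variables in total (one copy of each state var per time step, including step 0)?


BMC unrolls to depth k, creating one copy of each state var for steps 0..k.
Step count = 71 + 1 = 72 (steps 0 through 71)
Vars per step = 5
Total = 5 * 72 = 360

360


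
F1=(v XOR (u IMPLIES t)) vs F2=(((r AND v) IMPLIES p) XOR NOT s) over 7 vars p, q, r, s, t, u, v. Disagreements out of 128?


F1 = (v XOR (u IMPLIES t))
F2 = (((r AND v) IMPLIES p) XOR NOT s)
Evaluate both on each of 128 rows (bits = p,q,r,s,t,u,v):
  row 0 [0000000]: F1=1 F2=0 (differ) -> 1
  row 1 [0000001]: F1=0 F2=0 -> 0
  row 2 [0000010]: F1=0 F2=0 -> 0
  row 3 [0000011]: F1=1 F2=0 (differ) -> 1
  row 4 [0000100]: F1=1 F2=0 (differ) -> 1
  (every remaining row is evaluated the same way; all 128 results are listed next)
Full result column, 8 rows per line (p,q,r,s fixed per line; t,u,v runs 000..111 left to right):
  rows 0-7 [p,q,r,s=0000]: 10011010  (ones: 4)
  rows 8-15 [p,q,r,s=0001]: 01100101  (ones: 4)
  rows 16-23 [p,q,r,s=0010]: 11001111  (ones: 6)
  rows 24-31 [p,q,r,s=0011]: 00110000  (ones: 2)
  rows 32-39 [p,q,r,s=0100]: 10011010  (ones: 4)
  rows 40-47 [p,q,r,s=0101]: 01100101  (ones: 4)
  rows 48-55 [p,q,r,s=0110]: 11001111  (ones: 6)
  rows 56-63 [p,q,r,s=0111]: 00110000  (ones: 2)
  rows 64-71 [p,q,r,s=1000]: 10011010  (ones: 4)
  rows 72-79 [p,q,r,s=1001]: 01100101  (ones: 4)
  rows 80-87 [p,q,r,s=1010]: 10011010  (ones: 4)
  rows 88-95 [p,q,r,s=1011]: 01100101  (ones: 4)
  rows 96-103 [p,q,r,s=1100]: 10011010  (ones: 4)
  rows 104-111 [p,q,r,s=1101]: 01100101  (ones: 4)
  rows 112-119 [p,q,r,s=1110]: 10011010  (ones: 4)
  rows 120-127 [p,q,r,s=1111]: 01100101  (ones: 4)
Disagreements = 4+4+6+2+4+4+6+2+4+4+4+4+4+4+4+4 = 64

64


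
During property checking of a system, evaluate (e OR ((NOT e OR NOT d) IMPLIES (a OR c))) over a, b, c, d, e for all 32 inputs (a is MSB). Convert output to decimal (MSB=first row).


Formula: (e OR ((NOT e OR NOT d) IMPLIES (a OR c))) over a, b, c, d, e (32 rows)
Evaluate each row (bits = a,b,c,d,e, MSB first):
  row 0 [00000]: (0 OR ((NOT 0 OR NOT 0) IMPLIES (0 OR 0))) -> 0
  row 1 [00001]: (1 OR ((NOT 1 OR NOT 0) IMPLIES (0 OR 0))) -> 1
  row 2 [00010]: (0 OR ((NOT 0 OR NOT 1) IMPLIES (0 OR 0))) -> 0
  row 3 [00011]: (1 OR ((NOT 1 OR NOT 1) IMPLIES (0 OR 0))) -> 1
  row 4 [00100]: (0 OR ((NOT 0 OR NOT 0) IMPLIES (0 OR 1))) -> 1
  row 5 [00101]: (1 OR ((NOT 1 OR NOT 0) IMPLIES (0 OR 1))) -> 1
  row 6 [00110]: (0 OR ((NOT 0 OR NOT 1) IMPLIES (0 OR 1))) -> 1
  row 7 [00111]: (1 OR ((NOT 1 OR NOT 1) IMPLIES (0 OR 1))) -> 1
  row 8 [01000]: (0 OR ((NOT 0 OR NOT 0) IMPLIES (0 OR 0))) -> 0
  row 9 [01001]: (1 OR ((NOT 1 OR NOT 0) IMPLIES (0 OR 0))) -> 1
  row 10 [01010]: (0 OR ((NOT 0 OR NOT 1) IMPLIES (0 OR 0))) -> 0
  row 11 [01011]: (1 OR ((NOT 1 OR NOT 1) IMPLIES (0 OR 0))) -> 1
  row 12 [01100]: (0 OR ((NOT 0 OR NOT 0) IMPLIES (0 OR 1))) -> 1
  row 13 [01101]: (1 OR ((NOT 1 OR NOT 0) IMPLIES (0 OR 1))) -> 1
  row 14 [01110]: (0 OR ((NOT 0 OR NOT 1) IMPLIES (0 OR 1))) -> 1
  row 15 [01111]: (1 OR ((NOT 1 OR NOT 1) IMPLIES (0 OR 1))) -> 1
  row 16 [10000]: (0 OR ((NOT 0 OR NOT 0) IMPLIES (1 OR 0))) -> 1
  row 17 [10001]: (1 OR ((NOT 1 OR NOT 0) IMPLIES (1 OR 0))) -> 1
  row 18 [10010]: (0 OR ((NOT 0 OR NOT 1) IMPLIES (1 OR 0))) -> 1
  row 19 [10011]: (1 OR ((NOT 1 OR NOT 1) IMPLIES (1 OR 0))) -> 1
  row 20 [10100]: (0 OR ((NOT 0 OR NOT 0) IMPLIES (1 OR 1))) -> 1
  row 21 [10101]: (1 OR ((NOT 1 OR NOT 0) IMPLIES (1 OR 1))) -> 1
  row 22 [10110]: (0 OR ((NOT 0 OR NOT 1) IMPLIES (1 OR 1))) -> 1
  row 23 [10111]: (1 OR ((NOT 1 OR NOT 1) IMPLIES (1 OR 1))) -> 1
  row 24 [11000]: (0 OR ((NOT 0 OR NOT 0) IMPLIES (1 OR 0))) -> 1
  row 25 [11001]: (1 OR ((NOT 1 OR NOT 0) IMPLIES (1 OR 0))) -> 1
  row 26 [11010]: (0 OR ((NOT 0 OR NOT 1) IMPLIES (1 OR 0))) -> 1
  row 27 [11011]: (1 OR ((NOT 1 OR NOT 1) IMPLIES (1 OR 0))) -> 1
  row 28 [11100]: (0 OR ((NOT 0 OR NOT 0) IMPLIES (1 OR 1))) -> 1
  row 29 [11101]: (1 OR ((NOT 1 OR NOT 0) IMPLIES (1 OR 1))) -> 1
  row 30 [11110]: (0 OR ((NOT 0 OR NOT 1) IMPLIES (1 OR 1))) -> 1
  row 31 [11111]: (1 OR ((NOT 1 OR NOT 1) IMPLIES (1 OR 1))) -> 1
Full result column, 4 rows per line (a,b,c fixed per line; d,e runs 00..11 left to right):
  rows 0-3 [a,b,c=000]: 0101  = hex 5
  rows 4-7 [a,b,c=001]: 1111  = hex F
  rows 8-11 [a,b,c=010]: 0101  = hex 5
  rows 12-15 [a,b,c=011]: 1111  = hex F
  rows 16-19 [a,b,c=100]: 1111  = hex F
  rows 20-23 [a,b,c=101]: 1111  = hex F
  rows 24-27 [a,b,c=110]: 1111  = hex F
  rows 28-31 [a,b,c=111]: 1111  = hex F
Output column (row 0 .. row 31) = 01011111010111111111111111111111
Output column grouped in 4s = 0101 1111 0101 1111 1111 1111 1111 1111 = 0x5F5FFFFF
Convert to decimal digit by digit (value = value*16 + digit):
  5 -> 5
  5*16 + 15 (F) = 95
  95*16 + 5 = 1525
  1525*16 + 15 (F) = 24415
  24415*16 + 15 (F) = 390655
  390655*16 + 15 (F) = 6250495
  6250495*16 + 15 (F) = 100007935
  100007935*16 + 15 (F) = 1600126975
Decimal = 1600126975

1600126975
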